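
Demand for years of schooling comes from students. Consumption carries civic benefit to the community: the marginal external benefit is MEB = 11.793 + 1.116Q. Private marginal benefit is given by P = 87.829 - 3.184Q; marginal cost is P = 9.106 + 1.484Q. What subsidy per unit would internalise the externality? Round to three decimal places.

subsidy = 40.232 per unit

Social marginal benefit = demand + MEB = 99.622 - 2.068Q.
Set SMB = MC: 99.622 - 2.068Q = 9.106 + 1.484Q → Q* = 25.4831.
The Pigouvian subsidy equals MEB at Q*: 11.793 + 1.116×25.4831 = 40.2321.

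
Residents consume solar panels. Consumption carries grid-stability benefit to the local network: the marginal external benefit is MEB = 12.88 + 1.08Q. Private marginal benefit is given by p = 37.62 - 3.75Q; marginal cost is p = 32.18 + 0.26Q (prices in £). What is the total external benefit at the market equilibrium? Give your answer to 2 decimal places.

Market equilibrium (private): 32.18 + 0.26Q = 37.62 - 3.75Q → Q_m = 1.3566.
Total external benefit = ∫₀^{Q_m} (12.88 + 1.08Q) dQ = 12.88×1.3566 + ½×1.08×1.3566² = 18.4668.

£18.47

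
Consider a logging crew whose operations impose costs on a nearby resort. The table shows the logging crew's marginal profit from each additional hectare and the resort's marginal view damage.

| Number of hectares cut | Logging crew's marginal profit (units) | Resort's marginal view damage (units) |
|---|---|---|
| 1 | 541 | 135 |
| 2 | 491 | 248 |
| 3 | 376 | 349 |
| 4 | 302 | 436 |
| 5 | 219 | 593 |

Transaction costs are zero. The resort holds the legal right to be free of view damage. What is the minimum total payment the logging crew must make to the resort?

732

Efficient level: marginal profit ≥ marginal view damage through level 3, so k* = 3.
With the resort holding the right, the logging crew must at least compensate total damage at k*: 135 + 248 + 349 = 732.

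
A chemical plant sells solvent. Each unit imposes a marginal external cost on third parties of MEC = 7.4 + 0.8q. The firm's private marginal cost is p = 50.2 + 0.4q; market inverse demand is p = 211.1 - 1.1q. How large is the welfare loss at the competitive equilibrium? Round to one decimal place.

Market equilibrium (private): 50.2 + 0.4q = 211.1 - 1.1q → q_m = 107.2667.
Social marginal cost = private MC + MEC = 57.6 + 1.2q.
Set SMC = demand: 57.6 + 1.2q = 211.1 - 1.1q → q* = 66.7391.
The loss is the area between SMC and demand from q* to q_m; with linear curves that's a triangle of height MEC(q_m).
DWL = ½ × 40.5276 × 93.2133 = 1888.8557.

DWL = 1888.9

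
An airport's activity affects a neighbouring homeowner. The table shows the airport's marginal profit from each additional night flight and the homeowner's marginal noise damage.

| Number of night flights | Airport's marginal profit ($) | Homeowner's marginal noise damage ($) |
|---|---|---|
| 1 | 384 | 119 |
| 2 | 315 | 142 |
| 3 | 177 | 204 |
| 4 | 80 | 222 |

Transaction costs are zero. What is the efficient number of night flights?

Bargaining reaches the level where marginal profit last exceeds marginal noise damage.
That holds through level 2 (315 ≥ 142) but not at 3 (177 < 204).

2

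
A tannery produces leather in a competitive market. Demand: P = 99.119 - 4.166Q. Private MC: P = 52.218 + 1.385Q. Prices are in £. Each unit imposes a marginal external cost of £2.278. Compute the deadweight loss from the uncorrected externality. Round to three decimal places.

DWL = £0.467

Market equilibrium (private): 52.218 + 1.385Q = 99.119 - 4.166Q → Q_m = 8.4491.
Social marginal cost = private MC + MEC = 54.496 + 1.385Q.
Set SMC = demand: 54.496 + 1.385Q = 99.119 - 4.166Q → Q* = 8.0387.
The welfare-loss triangle has base |Q_m − Q*| and height MEC(Q_m) (the vertical gap between SMC and demand is zero at Q* and MEC at Q_m).
DWL = ½ × 0.4104 × 2.2780 = 0.4674.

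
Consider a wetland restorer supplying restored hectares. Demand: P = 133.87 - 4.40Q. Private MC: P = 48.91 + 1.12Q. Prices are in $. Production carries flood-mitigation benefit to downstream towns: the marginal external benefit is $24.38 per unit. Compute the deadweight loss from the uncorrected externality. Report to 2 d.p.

Market equilibrium (private): 48.91 + 1.12Q = 133.87 - 4.40Q → Q_m = 15.3913.
Social marginal cost = private MC − MEB = 24.53 + 1.12Q.
Set SMC = demand: 24.53 + 1.12Q = 133.87 - 4.40Q → Q* = 19.8080.
Between Q* and Q_m the wedge demand − SMC runs linearly from 0 to MEB(Q_m), so the loss is a triangle.
DWL = ½ × 4.4167 × 24.3800 = 53.8396.

DWL = $53.84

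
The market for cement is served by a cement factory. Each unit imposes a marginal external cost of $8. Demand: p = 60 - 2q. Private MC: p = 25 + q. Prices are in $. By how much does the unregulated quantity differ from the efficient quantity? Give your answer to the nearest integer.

Market equilibrium (private): 25 + q = 60 - 2q → q_m = 11.6667.
Social marginal cost = private MC + MEC = 33 + q.
Set SMC = demand: 33 + q = 60 - 2q → q* = 9.0000.
Gap = |11.6667 − 9.0000| = 2.6667.

3 units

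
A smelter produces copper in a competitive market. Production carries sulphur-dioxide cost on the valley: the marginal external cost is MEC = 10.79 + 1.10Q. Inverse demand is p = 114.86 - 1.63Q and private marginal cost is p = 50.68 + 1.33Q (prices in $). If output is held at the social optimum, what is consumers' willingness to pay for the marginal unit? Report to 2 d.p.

P = $93.43

Social marginal cost = private MC + MEC = 61.47 + 2.43Q.
Set SMC = demand: 61.47 + 2.43Q = 114.86 - 1.63Q → Q* = 13.1502.
Consumer price on the demand curve at Q*: 114.86 − 1.63×13.1502 = 93.4252.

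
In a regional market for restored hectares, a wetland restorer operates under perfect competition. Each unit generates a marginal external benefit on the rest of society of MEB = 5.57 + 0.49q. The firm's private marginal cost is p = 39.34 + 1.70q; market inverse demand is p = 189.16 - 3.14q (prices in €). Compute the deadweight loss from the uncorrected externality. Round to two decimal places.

DWL = €49.43

Market equilibrium (private): 39.34 + 1.70q = 189.16 - 3.14q → q_m = 30.9545.
Social marginal cost = private MC − MEB = 33.77 + 1.21q.
Set SMC = demand: 33.77 + 1.21q = 189.16 - 3.14q → q* = 35.7218.
The loss is the area between SMC and demand from q* to q_m; with linear curves that's a triangle of height MEB(q_m).
DWL = ½ × 4.7673 × 20.7377 = 49.4314.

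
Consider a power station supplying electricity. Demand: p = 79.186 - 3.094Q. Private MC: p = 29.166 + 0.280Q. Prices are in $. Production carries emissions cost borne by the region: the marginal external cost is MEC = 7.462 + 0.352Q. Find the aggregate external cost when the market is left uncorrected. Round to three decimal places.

$149.307

Market equilibrium (private): 29.166 + 0.280Q = 79.186 - 3.094Q → Q_m = 14.8251.
Total external cost = ∫₀^{Q_m} (7.462 + 0.352Q) dQ = 7.462×14.8251 + ½×0.352×14.8251² = 149.3068.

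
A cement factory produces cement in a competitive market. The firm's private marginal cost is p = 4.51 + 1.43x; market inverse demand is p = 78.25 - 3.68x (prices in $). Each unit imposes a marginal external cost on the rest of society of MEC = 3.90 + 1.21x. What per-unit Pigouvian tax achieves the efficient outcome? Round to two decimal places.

tax = $17.27 per unit

Social marginal cost = private MC + MEC = 8.41 + 2.64x.
Set SMC = demand: 8.41 + 2.64x = 78.25 - 3.68x → x* = 11.0506.
The Pigouvian tax equals MEC at x*: 3.90 + 1.21×11.0506 = 17.2712.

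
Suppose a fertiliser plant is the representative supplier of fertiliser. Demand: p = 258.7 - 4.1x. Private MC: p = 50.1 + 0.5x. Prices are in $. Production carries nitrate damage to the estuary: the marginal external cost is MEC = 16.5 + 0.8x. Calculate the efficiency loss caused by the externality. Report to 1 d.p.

Market equilibrium (private): 50.1 + 0.5x = 258.7 - 4.1x → x_m = 45.3478.
Social marginal cost = private MC + MEC = 66.6 + 1.3x.
Set SMC = demand: 66.6 + 1.3x = 258.7 - 4.1x → x* = 35.5741.
The welfare-loss triangle has base |x_m − x*| and height MEC(x_m) (the vertical gap between SMC and demand is zero at x* and MEC at x_m).
DWL = ½ × 9.7737 × 52.7783 = 257.9196.

DWL = $257.9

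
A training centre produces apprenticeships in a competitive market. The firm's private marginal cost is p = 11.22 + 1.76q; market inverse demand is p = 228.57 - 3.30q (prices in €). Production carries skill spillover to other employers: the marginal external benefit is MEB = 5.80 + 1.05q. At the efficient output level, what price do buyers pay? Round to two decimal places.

P = €44.93

Social marginal cost = private MC − MEB = 5.42 + 0.71q.
Set SMC = demand: 5.42 + 0.71q = 228.57 - 3.30q → q* = 55.6484.
Consumer price on the demand curve at q*: 228.57 − 3.30×55.6484 = 44.9303.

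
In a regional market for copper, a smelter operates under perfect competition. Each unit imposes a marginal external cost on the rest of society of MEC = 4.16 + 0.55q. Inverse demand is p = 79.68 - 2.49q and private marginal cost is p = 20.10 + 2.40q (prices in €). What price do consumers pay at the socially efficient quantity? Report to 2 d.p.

Social marginal cost = private MC + MEC = 24.26 + 2.95q.
Set SMC = demand: 24.26 + 2.95q = 79.68 - 2.49q → q* = 10.1875.
Consumer price on the demand curve at q*: 79.68 − 2.49×10.1875 = 54.3131.

P = €54.31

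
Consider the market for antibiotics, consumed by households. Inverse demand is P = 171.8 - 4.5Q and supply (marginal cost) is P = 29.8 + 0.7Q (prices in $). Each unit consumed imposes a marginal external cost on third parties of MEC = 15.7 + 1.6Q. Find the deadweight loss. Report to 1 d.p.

Market equilibrium (private): 29.8 + 0.7Q = 171.8 - 4.5Q → Q_m = 27.3077.
Social marginal benefit = demand − MEC = 156.1 - 6.1Q.
Set SMB = MC: 156.1 - 6.1Q = 29.8 + 0.7Q → Q* = 18.5735.
Between Q* and Q_m the wedge MC − SMB runs linearly from 0 to MEC(Q_m), so the loss is a triangle.
DWL = ½ × 8.7342 × 59.3923 = 259.3721.

DWL = $259.4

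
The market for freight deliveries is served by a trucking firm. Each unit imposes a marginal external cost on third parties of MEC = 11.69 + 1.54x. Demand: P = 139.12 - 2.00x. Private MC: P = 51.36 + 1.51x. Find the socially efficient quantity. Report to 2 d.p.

x* = 15.06

Social marginal cost = private MC + MEC = 63.05 + 3.05x.
Set SMC = demand: 63.05 + 3.05x = 139.12 - 2.00x → x* = 15.0634.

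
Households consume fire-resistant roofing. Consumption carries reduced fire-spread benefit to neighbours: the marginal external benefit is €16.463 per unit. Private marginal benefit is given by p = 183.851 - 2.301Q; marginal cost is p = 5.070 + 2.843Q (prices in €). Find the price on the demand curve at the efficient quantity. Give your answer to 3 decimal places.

P = €96.515

Social marginal benefit = demand + MEB = 200.314 - 2.301Q.
Set SMB = MC: 200.314 - 2.301Q = 5.070 + 2.843Q → Q* = 37.9557.
Consumer price on the demand curve at Q*: 183.851 − 2.301×37.9557 = 96.5149.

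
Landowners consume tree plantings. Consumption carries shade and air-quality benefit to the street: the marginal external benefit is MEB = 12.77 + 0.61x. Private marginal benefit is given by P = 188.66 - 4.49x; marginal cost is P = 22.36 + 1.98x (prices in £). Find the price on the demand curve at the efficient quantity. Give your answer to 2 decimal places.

Social marginal benefit = demand + MEB = 201.43 - 3.88x.
Set SMB = MC: 201.43 - 3.88x = 22.36 + 1.98x → x* = 30.5580.
Consumer price on the demand curve at x*: 188.66 − 4.49×30.5580 = 51.4546.

P = £51.45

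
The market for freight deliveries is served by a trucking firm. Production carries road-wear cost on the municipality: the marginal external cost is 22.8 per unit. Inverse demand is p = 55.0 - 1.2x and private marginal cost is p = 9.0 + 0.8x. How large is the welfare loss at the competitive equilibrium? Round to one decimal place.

DWL = 130.0

Market equilibrium (private): 9.0 + 0.8x = 55.0 - 1.2x → x_m = 23.0000.
Social marginal cost = private MC + MEC = 31.8 + 0.8x.
Set SMC = demand: 31.8 + 0.8x = 55.0 - 1.2x → x* = 11.6000.
The loss is the area between SMC and demand from x* to x_m; with linear curves that's a triangle of height MEC(x_m).
DWL = ½ × 11.4000 × 22.8000 = 129.9600.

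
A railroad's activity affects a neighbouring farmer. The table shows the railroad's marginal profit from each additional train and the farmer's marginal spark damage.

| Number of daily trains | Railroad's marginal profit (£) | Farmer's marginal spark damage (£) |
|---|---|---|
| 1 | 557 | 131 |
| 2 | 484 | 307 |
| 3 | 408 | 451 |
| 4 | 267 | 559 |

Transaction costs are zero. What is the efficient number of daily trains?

Bargaining reaches the level where marginal profit last exceeds marginal spark damage.
That holds through level 2 (484 ≥ 307) but not at 3 (408 < 451).

2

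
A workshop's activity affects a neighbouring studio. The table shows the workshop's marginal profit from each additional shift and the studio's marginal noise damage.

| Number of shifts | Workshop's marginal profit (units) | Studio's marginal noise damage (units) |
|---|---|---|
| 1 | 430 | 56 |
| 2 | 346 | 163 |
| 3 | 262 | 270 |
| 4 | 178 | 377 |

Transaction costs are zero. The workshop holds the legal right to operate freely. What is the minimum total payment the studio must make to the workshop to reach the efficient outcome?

Left alone the workshop would choose level 4 (marginal profit stays positive).
Efficient level: k* = 2 (marginal profit ≥ marginal noise damage through 2).
The studio must at least cover the workshop's forgone profit from cutting 4→2: 262 + 178 = 440.

440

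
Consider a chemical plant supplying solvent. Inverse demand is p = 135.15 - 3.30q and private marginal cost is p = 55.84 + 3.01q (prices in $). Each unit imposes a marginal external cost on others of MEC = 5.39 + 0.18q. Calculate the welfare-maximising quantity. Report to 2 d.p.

Social marginal cost = private MC + MEC = 61.23 + 3.19q.
Set SMC = demand: 61.23 + 3.19q = 135.15 - 3.30q → q* = 11.3898.

q* = 11.39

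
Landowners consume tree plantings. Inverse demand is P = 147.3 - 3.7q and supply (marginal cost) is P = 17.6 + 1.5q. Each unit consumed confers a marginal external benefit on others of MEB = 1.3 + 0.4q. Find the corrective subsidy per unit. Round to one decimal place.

Social marginal benefit = demand + MEB = 148.6 - 3.3q.
Set SMB = MC: 148.6 - 3.3q = 17.6 + 1.5q → q* = 27.2917.
The Pigouvian subsidy equals MEB at q*: 1.3 + 0.4×27.2917 = 12.2167.

subsidy = 12.2 per unit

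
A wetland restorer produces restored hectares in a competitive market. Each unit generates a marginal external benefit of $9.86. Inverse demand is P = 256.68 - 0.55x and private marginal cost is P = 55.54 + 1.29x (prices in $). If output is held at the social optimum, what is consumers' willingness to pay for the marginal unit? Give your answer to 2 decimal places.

Social marginal cost = private MC − MEB = 45.68 + 1.29x.
Set SMC = demand: 45.68 + 1.29x = 256.68 - 0.55x → x* = 114.6739.
Consumer price on the demand curve at x*: 256.68 − 0.55×114.6739 = 193.6094.

P = $193.61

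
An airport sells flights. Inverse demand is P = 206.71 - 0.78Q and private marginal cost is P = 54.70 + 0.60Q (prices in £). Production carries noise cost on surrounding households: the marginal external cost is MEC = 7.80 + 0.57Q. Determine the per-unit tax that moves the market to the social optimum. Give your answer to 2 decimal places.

Social marginal cost = private MC + MEC = 62.50 + 1.17Q.
Set SMC = demand: 62.50 + 1.17Q = 206.71 - 0.78Q → Q* = 73.9538.
The Pigouvian tax equals MEC at Q*: 7.80 + 0.57×73.9538 = 49.9537.

tax = £49.95 per unit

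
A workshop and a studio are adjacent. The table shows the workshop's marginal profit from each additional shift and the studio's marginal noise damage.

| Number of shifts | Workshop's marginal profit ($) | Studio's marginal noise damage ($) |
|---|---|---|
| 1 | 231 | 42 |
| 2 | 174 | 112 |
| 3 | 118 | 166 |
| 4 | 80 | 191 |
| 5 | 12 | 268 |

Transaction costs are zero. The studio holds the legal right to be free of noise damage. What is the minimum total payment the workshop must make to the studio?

Efficient level: marginal profit ≥ marginal noise damage through level 2, so k* = 2.
With the studio holding the right, the workshop must at least compensate total damage at k*: 42 + 112 = 154.

$154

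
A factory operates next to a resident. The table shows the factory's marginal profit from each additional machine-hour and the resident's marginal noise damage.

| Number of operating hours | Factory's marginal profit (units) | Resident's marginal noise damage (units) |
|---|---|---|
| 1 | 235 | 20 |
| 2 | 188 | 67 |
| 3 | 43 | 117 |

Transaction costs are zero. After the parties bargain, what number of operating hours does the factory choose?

2

Bargaining reaches the level where marginal profit last exceeds marginal noise damage.
That holds through level 2 (188 ≥ 67) but not at 3 (43 < 117).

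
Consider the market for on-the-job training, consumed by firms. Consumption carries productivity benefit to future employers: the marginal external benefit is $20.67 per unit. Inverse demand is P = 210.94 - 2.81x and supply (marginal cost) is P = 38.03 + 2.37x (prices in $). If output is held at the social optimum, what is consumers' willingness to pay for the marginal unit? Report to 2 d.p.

P = $105.93

Social marginal benefit = demand + MEB = 231.61 - 2.81x.
Set SMB = MC: 231.61 - 2.81x = 38.03 + 2.37x → x* = 37.3707.
Consumer price on the demand curve at x*: 210.94 − 2.81×37.3707 = 105.9283.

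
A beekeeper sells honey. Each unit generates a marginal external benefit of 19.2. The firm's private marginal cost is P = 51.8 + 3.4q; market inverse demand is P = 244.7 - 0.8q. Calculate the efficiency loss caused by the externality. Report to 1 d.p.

DWL = 43.9

Market equilibrium (private): 51.8 + 3.4q = 244.7 - 0.8q → q_m = 45.9286.
Social marginal cost = private MC − MEB = 32.6 + 3.4q.
Set SMC = demand: 32.6 + 3.4q = 244.7 - 0.8q → q* = 50.5000.
Between q* and q_m the wedge demand − SMC runs linearly from 0 to MEB(q_m), so the loss is a triangle.
DWL = ½ × 4.5714 × 19.2000 = 43.8854.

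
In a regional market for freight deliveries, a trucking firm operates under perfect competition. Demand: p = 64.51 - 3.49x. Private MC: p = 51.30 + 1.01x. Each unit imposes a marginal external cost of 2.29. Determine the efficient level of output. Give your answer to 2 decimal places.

Social marginal cost = private MC + MEC = 53.59 + 1.01x.
Set SMC = demand: 53.59 + 1.01x = 64.51 - 3.49x → x* = 2.4267.

x* = 2.43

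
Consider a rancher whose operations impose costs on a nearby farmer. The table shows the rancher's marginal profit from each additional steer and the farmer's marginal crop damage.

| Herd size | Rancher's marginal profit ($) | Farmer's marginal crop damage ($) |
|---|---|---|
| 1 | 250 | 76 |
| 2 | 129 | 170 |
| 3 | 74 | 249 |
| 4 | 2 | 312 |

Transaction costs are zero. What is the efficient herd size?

1

Bargaining reaches the level where marginal profit last exceeds marginal crop damage.
That holds through level 1 (250 ≥ 76) but not at 2 (129 < 170).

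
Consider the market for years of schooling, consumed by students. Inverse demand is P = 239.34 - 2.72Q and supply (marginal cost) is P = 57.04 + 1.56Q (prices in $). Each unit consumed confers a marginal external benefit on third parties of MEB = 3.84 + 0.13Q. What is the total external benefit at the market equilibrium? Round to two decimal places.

Market equilibrium (private): 57.04 + 1.56Q = 239.34 - 2.72Q → Q_m = 42.5935.
Total external benefit = ∫₀^{Q_m} (3.84 + 0.13Q) dQ = 3.84×42.5935 + ½×0.13×42.5935² = 281.4824.

$281.48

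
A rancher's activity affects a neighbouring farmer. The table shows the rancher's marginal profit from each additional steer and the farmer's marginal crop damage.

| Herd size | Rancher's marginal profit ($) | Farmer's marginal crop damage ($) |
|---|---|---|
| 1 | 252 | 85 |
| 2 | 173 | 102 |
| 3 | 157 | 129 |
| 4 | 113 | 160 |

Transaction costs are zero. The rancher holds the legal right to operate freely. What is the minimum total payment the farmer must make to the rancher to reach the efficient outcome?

$113

Left alone the rancher would choose level 4 (marginal profit stays positive).
Efficient level: k* = 3 (marginal profit ≥ marginal crop damage through 3).
The farmer must at least cover the rancher's forgone profit from cutting 4→3: 113 = 113.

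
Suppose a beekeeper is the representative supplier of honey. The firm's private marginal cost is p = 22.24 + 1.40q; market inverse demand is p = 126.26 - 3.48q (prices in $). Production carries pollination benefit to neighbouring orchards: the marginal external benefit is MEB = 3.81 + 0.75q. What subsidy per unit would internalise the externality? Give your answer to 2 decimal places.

subsidy = $23.39 per unit

Social marginal cost = private MC − MEB = 18.43 + 0.65q.
Set SMC = demand: 18.43 + 0.65q = 126.26 - 3.48q → q* = 26.1090.
The Pigouvian subsidy equals MEB at q*: 3.81 + 0.75×26.1090 = 23.3918.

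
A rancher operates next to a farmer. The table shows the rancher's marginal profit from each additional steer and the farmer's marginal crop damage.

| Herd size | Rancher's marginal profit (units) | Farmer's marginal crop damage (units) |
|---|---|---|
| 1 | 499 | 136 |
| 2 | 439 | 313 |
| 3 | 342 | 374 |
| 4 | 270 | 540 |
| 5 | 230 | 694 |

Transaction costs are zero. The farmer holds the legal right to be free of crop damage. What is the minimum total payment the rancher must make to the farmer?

Efficient level: marginal profit ≥ marginal crop damage through level 2, so k* = 2.
With the farmer holding the right, the rancher must at least compensate total damage at k*: 136 + 313 = 449.

449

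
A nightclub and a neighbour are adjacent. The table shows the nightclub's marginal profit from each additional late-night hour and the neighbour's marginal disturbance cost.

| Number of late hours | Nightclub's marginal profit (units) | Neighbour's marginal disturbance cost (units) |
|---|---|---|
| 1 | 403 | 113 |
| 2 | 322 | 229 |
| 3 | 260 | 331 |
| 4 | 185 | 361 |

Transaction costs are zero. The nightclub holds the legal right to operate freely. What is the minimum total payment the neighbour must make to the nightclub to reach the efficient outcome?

Left alone the nightclub would choose level 4 (marginal profit stays positive).
Efficient level: k* = 2 (marginal profit ≥ marginal disturbance cost through 2).
The neighbour must at least cover the nightclub's forgone profit from cutting 4→2: 260 + 185 = 445.

445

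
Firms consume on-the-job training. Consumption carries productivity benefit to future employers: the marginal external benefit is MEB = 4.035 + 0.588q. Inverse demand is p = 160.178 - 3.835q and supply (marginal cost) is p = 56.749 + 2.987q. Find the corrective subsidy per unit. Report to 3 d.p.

Social marginal benefit = demand + MEB = 164.213 - 3.247q.
Set SMB = MC: 164.213 - 3.247q = 56.749 + 2.987q → q* = 17.2384.
The Pigouvian subsidy equals MEB at q*: 4.035 + 0.588×17.2384 = 14.1712.

subsidy = 14.171 per unit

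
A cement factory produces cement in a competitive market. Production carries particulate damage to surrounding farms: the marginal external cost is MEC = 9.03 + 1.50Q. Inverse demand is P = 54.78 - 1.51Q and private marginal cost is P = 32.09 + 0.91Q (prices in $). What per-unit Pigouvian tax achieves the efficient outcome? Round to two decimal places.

tax = $14.26 per unit

Social marginal cost = private MC + MEC = 41.12 + 2.41Q.
Set SMC = demand: 41.12 + 2.41Q = 54.78 - 1.51Q → Q* = 3.4847.
The Pigouvian tax equals MEC at Q*: 9.03 + 1.50×3.4847 = 14.2571.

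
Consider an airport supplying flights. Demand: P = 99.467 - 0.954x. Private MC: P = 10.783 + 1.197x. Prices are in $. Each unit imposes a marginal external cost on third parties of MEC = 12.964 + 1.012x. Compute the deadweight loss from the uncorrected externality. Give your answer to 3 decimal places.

Market equilibrium (private): 10.783 + 1.197x = 99.467 - 0.954x → x_m = 41.2292.
Social marginal cost = private MC + MEC = 23.747 + 2.209x.
Set SMC = demand: 23.747 + 2.209x = 99.467 - 0.954x → x* = 23.9393.
Between x* and x_m the wedge SMC − demand runs linearly from 0 to MEC(x_m), so the loss is a triangle.
DWL = ½ × 17.2899 × 54.6879 = 472.7742.

DWL = $472.774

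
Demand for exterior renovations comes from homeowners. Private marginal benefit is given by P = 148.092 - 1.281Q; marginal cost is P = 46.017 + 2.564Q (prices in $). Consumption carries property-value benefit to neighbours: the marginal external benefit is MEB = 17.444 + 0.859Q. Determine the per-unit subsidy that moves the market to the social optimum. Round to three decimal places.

subsidy = $51.827 per unit

Social marginal benefit = demand + MEB = 165.536 - 0.422Q.
Set SMB = MC: 165.536 - 0.422Q = 46.017 + 2.564Q → Q* = 40.0265.
The Pigouvian subsidy equals MEB at Q*: 17.444 + 0.859×40.0265 = 51.8268.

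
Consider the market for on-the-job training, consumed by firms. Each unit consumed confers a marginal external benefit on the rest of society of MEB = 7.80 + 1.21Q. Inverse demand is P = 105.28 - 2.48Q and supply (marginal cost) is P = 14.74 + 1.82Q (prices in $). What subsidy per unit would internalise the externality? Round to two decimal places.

Social marginal benefit = demand + MEB = 113.08 - 1.27Q.
Set SMB = MC: 113.08 - 1.27Q = 14.74 + 1.82Q → Q* = 31.8252.
The Pigouvian subsidy equals MEB at Q*: 7.80 + 1.21×31.8252 = 46.3085.

subsidy = $46.31 per unit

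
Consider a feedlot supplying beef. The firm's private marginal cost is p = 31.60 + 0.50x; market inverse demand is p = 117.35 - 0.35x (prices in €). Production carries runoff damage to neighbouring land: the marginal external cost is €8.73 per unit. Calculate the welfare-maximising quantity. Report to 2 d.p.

Social marginal cost = private MC + MEC = 40.33 + 0.50x.
Set SMC = demand: 40.33 + 0.50x = 117.35 - 0.35x → x* = 90.6118.

x* = 90.61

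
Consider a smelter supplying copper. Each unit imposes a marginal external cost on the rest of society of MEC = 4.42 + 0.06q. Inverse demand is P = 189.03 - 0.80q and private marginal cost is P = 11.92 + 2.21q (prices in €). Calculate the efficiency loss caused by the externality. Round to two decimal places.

DWL = €10.29

Market equilibrium (private): 11.92 + 2.21q = 189.03 - 0.80q → q_m = 58.8405.
Social marginal cost = private MC + MEC = 16.34 + 2.27q.
Set SMC = demand: 16.34 + 2.27q = 189.03 - 0.80q → q* = 56.2508.
The welfare-loss triangle has base |q_m − q*| and height MEC(q_m) (the vertical gap between SMC and demand is zero at q* and MEC at q_m).
DWL = ½ × 2.5897 × 7.9504 = 10.2946.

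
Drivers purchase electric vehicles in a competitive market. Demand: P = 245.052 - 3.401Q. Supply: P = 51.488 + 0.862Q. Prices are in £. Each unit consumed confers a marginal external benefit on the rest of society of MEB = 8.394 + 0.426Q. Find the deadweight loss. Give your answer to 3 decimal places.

Market equilibrium (private): 51.488 + 0.862Q = 245.052 - 3.401Q → Q_m = 45.4056.
Social marginal benefit = demand + MEB = 253.446 - 2.975Q.
Set SMB = MC: 253.446 - 2.975Q = 51.488 + 0.862Q → Q* = 52.6343.
Between Q* and Q_m the wedge SMB − MC runs linearly from 0 to MEB(Q_m), so the loss is a triangle.
DWL = ½ × 7.2287 × 27.7368 = 100.2505.

DWL = £100.251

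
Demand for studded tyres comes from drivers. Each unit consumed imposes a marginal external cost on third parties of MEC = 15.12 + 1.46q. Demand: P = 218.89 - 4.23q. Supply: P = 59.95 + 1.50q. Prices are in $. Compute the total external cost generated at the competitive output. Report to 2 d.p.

Market equilibrium (private): 59.95 + 1.50q = 218.89 - 4.23q → q_m = 27.7382.
Total external cost = ∫₀^{q_m} (15.12 + 1.46q) dq = 15.12×27.7382 + ½×1.46×27.7382² = 981.0692.

$981.07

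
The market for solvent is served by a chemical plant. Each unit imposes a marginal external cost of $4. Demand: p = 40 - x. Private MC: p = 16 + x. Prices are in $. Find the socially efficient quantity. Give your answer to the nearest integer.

Social marginal cost = private MC + MEC = 20 + x.
Set SMC = demand: 20 + x = 40 - x → x* = 10.0000.

x* = 10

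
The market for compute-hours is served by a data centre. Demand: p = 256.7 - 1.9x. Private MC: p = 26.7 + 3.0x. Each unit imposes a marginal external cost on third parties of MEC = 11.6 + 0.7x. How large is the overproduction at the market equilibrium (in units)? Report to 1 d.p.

7.9 units

Market equilibrium (private): 26.7 + 3.0x = 256.7 - 1.9x → x_m = 46.9388.
Social marginal cost = private MC + MEC = 38.3 + 3.7x.
Set SMC = demand: 38.3 + 3.7x = 256.7 - 1.9x → x* = 39.0000.
Gap = |46.9388 − 39.0000| = 7.9388.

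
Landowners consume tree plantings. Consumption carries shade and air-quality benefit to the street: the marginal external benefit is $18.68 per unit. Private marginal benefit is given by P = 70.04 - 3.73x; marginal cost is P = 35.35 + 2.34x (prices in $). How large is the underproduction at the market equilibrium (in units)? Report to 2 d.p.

Market equilibrium (private): 35.35 + 2.34x = 70.04 - 3.73x → x_m = 5.7150.
Social marginal benefit = demand + MEB = 88.72 - 3.73x.
Set SMB = MC: 88.72 - 3.73x = 35.35 + 2.34x → x* = 8.7924.
Gap = |5.7150 − 8.7924| = 3.0774.

3.08 units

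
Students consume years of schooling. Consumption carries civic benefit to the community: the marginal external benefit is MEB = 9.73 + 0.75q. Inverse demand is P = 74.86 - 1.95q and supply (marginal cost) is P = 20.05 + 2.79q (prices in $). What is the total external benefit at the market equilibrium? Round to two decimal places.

$162.65

Market equilibrium (private): 20.05 + 2.79q = 74.86 - 1.95q → q_m = 11.5633.
Total external benefit = ∫₀^{q_m} (9.73 + 0.75q) dq = 9.73×11.5633 + ½×0.75×11.5633² = 162.6521.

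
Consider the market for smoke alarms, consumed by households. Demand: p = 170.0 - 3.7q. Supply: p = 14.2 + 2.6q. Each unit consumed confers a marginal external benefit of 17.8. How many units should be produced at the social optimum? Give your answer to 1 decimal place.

q* = 27.6

Social marginal benefit = demand + MEB = 187.8 - 3.7q.
Set SMB = MC: 187.8 - 3.7q = 14.2 + 2.6q → q* = 27.5556.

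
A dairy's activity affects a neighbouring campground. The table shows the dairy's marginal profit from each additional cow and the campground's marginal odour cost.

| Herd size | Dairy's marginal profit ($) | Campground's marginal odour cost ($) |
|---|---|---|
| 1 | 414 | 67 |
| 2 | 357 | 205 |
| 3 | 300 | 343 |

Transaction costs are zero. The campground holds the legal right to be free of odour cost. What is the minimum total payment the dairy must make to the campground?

$272

Efficient level: marginal profit ≥ marginal odour cost through level 2, so k* = 2.
With the campground holding the right, the dairy must at least compensate total damage at k*: 67 + 205 = 272.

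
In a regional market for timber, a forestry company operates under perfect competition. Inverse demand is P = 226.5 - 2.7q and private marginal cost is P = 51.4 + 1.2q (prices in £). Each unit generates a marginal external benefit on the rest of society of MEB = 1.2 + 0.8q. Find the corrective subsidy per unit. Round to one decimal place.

Social marginal cost = private MC − MEB = 50.2 + 0.4q.
Set SMC = demand: 50.2 + 0.4q = 226.5 - 2.7q → q* = 56.8710.
The Pigouvian subsidy equals MEB at q*: 1.2 + 0.8×56.8710 = 46.6968.

subsidy = £46.7 per unit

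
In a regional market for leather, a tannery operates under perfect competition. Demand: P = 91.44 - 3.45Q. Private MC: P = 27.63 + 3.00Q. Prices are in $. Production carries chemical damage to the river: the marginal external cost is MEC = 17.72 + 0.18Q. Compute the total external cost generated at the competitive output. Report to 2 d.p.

Market equilibrium (private): 27.63 + 3.00Q = 91.44 - 3.45Q → Q_m = 9.8930.
Total external cost = ∫₀^{Q_m} (17.72 + 0.18Q) dQ = 17.72×9.8930 + ½×0.18×9.8930² = 184.1124.

$184.11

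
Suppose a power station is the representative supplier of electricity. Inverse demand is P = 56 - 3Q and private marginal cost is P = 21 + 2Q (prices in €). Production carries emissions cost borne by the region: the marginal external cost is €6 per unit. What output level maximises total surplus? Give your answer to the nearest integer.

Social marginal cost = private MC + MEC = 27 + 2Q.
Set SMC = demand: 27 + 2Q = 56 - 3Q → Q* = 5.8000.

Q* = 6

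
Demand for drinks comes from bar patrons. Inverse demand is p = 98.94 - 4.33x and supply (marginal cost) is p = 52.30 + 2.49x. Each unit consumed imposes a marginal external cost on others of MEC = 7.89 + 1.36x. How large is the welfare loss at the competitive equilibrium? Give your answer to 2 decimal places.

Market equilibrium (private): 52.30 + 2.49x = 98.94 - 4.33x → x_m = 6.8387.
Social marginal benefit = demand − MEC = 91.05 - 5.69x.
Set SMB = MC: 91.05 - 5.69x = 52.30 + 2.49x → x* = 4.7372.
Height of the DWL triangle at x_m is MC(x_m) − SMB(x_m) = MEC(x_m) = 17.1906.
DWL = ½ × 2.1015 × 17.1906 = 18.0630.

DWL = 18.06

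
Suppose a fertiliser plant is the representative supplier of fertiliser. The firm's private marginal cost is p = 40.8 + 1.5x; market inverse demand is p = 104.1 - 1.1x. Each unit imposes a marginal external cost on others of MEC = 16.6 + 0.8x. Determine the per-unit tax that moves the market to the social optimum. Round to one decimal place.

tax = 27.6 per unit

Social marginal cost = private MC + MEC = 57.4 + 2.3x.
Set SMC = demand: 57.4 + 2.3x = 104.1 - 1.1x → x* = 13.7353.
The Pigouvian tax equals MEC at x*: 16.6 + 0.8×13.7353 = 27.5882.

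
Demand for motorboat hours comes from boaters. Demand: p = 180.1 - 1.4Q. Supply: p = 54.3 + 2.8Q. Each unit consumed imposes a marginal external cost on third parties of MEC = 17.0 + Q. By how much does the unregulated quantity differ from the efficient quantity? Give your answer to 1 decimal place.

9.0 units

Market equilibrium (private): 54.3 + 2.8Q = 180.1 - 1.4Q → Q_m = 29.9524.
Social marginal benefit = demand − MEC = 163.1 - 2.4Q.
Set SMB = MC: 163.1 - 2.4Q = 54.3 + 2.8Q → Q* = 20.9231.
Gap = |29.9524 − 20.9231| = 9.0293.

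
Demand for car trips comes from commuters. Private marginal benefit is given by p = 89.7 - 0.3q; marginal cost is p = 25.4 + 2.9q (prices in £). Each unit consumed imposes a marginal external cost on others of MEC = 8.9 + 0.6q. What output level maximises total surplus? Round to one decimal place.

q* = 14.6

Social marginal benefit = demand − MEC = 80.8 - 0.9q.
Set SMB = MC: 80.8 - 0.9q = 25.4 + 2.9q → q* = 14.5789.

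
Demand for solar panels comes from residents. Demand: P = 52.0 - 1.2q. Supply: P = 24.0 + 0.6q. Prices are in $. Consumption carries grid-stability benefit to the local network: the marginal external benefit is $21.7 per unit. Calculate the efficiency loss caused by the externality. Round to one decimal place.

Market equilibrium (private): 24.0 + 0.6q = 52.0 - 1.2q → q_m = 15.5556.
Social marginal benefit = demand + MEB = 73.7 - 1.2q.
Set SMB = MC: 73.7 - 1.2q = 24.0 + 0.6q → q* = 27.6111.
Height of the DWL triangle at q_m is SMB(q_m) − MC(q_m) = MEB(q_m) = 21.7000.
DWL = ½ × 12.0555 × 21.7000 = 130.8022.

DWL = $130.8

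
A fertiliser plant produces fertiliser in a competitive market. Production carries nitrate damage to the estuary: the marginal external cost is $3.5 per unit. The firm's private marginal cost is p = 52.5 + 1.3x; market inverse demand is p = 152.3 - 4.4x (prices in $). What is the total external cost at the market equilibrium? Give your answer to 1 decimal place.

Market equilibrium (private): 52.5 + 1.3x = 152.3 - 4.4x → x_m = 17.5088.
Total external cost = MEC × x_m = 3.5 × 17.5088 = 61.2808.

$61.3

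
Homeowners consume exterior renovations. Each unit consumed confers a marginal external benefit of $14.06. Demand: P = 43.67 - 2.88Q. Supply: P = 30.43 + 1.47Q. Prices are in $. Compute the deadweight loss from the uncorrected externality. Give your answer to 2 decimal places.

Market equilibrium (private): 30.43 + 1.47Q = 43.67 - 2.88Q → Q_m = 3.0437.
Social marginal benefit = demand + MEB = 57.73 - 2.88Q.
Set SMB = MC: 57.73 - 2.88Q = 30.43 + 1.47Q → Q* = 6.2759.
The loss is the area between SMB and MC from Q* to Q_m; with linear curves that's a triangle of height MEB(Q_m).
DWL = ½ × 3.2322 × 14.0600 = 22.7224.

DWL = $22.72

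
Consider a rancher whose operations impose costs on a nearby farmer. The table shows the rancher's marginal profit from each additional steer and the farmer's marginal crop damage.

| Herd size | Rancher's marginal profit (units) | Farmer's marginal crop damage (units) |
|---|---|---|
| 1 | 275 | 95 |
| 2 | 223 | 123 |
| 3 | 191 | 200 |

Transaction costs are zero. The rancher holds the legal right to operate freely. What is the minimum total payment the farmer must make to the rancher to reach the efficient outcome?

191

Left alone the rancher would choose level 3 (marginal profit stays positive).
Efficient level: k* = 2 (marginal profit ≥ marginal crop damage through 2).
The farmer must at least cover the rancher's forgone profit from cutting 3→2: 191 = 191.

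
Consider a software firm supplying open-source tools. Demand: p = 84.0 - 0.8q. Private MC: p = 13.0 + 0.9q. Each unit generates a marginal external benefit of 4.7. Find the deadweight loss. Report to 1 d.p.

DWL = 6.5

Market equilibrium (private): 13.0 + 0.9q = 84.0 - 0.8q → q_m = 41.7647.
Social marginal cost = private MC − MEB = 8.3 + 0.9q.
Set SMC = demand: 8.3 + 0.9q = 84.0 - 0.8q → q* = 44.5294.
The welfare-loss triangle has base |q_m − q*| and height MEB(q_m) (the vertical gap between SMC and demand is zero at q* and MEB at q_m).
DWL = ½ × 2.7647 × 4.7000 = 6.4970.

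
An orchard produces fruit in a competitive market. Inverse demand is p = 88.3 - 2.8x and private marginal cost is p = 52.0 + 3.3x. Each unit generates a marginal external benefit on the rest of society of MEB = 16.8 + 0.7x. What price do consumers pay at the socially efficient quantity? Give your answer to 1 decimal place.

P = 60.8

Social marginal cost = private MC − MEB = 35.2 + 2.6x.
Set SMC = demand: 35.2 + 2.6x = 88.3 - 2.8x → x* = 9.8333.
Consumer price on the demand curve at x*: 88.3 − 2.8×9.8333 = 60.7668.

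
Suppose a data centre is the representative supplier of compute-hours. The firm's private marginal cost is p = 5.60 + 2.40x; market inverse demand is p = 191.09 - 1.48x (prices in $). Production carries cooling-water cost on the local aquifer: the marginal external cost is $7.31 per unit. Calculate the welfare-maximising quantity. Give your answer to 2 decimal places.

x* = 45.92

Social marginal cost = private MC + MEC = 12.91 + 2.40x.
Set SMC = demand: 12.91 + 2.40x = 191.09 - 1.48x → x* = 45.9227.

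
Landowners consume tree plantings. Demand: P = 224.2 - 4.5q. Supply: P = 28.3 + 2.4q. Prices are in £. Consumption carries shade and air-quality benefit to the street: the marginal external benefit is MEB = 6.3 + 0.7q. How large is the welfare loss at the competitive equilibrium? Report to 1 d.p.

Market equilibrium (private): 28.3 + 2.4q = 224.2 - 4.5q → q_m = 28.3913.
Social marginal benefit = demand + MEB = 230.5 - 3.8q.
Set SMB = MC: 230.5 - 3.8q = 28.3 + 2.4q → q* = 32.6129.
The loss is the area between SMB and MC from q* to q_m; with linear curves that's a triangle of height MEB(q_m).
DWL = ½ × 4.2216 × 26.1739 = 55.2479.

DWL = £55.2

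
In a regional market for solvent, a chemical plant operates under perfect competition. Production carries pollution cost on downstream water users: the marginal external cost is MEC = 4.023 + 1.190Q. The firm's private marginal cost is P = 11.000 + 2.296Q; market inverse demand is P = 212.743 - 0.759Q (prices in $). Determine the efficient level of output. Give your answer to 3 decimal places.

Q* = 46.577

Social marginal cost = private MC + MEC = 15.023 + 3.486Q.
Set SMC = demand: 15.023 + 3.486Q = 212.743 - 0.759Q → Q* = 46.5771.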